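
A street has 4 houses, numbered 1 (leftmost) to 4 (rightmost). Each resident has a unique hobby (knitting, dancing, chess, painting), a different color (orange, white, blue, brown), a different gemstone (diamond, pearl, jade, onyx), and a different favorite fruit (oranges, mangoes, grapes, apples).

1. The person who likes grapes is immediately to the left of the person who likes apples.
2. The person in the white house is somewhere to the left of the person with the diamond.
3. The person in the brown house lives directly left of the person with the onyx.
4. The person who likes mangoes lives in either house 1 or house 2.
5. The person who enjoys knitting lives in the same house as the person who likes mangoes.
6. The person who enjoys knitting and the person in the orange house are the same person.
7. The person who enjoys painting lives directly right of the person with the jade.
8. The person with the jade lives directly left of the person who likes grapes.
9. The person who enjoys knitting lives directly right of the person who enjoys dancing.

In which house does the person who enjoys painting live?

By clue 9, the person who enjoys knitting is in house 2.
From clue 9, the person who enjoys dancing must be in house 1.
House 4's color must be blue (nothing else left).
The person who likes mangoes is in house 2 (clue 5).
The person in the orange house is in house 2 (clue 6).
The person who enjoys painting is in house 3 (clue 7).
Clue 7 places the person with the jade in house 2.
Clue 8 places the person who likes grapes in house 3.
House 4 hobby: only chess fits.
House 1 gemstone: only pearl fits.
The only favorite fruit still possible for house 1 is oranges.
So house 4 gets apples for favorite fruit.
Clue 3 places the person in the brown house in house 3.
From clue 3, the person with the onyx must be in house 4.
That leaves white as the color for house 1.
So house 3 gets diamond for gemstone.
So: house 1 = dancing/white/pearl/oranges, house 2 = knitting/orange/jade/mangoes, house 3 = painting/brown/diamond/grapes, house 4 = chess/blue/onyx/apples.

3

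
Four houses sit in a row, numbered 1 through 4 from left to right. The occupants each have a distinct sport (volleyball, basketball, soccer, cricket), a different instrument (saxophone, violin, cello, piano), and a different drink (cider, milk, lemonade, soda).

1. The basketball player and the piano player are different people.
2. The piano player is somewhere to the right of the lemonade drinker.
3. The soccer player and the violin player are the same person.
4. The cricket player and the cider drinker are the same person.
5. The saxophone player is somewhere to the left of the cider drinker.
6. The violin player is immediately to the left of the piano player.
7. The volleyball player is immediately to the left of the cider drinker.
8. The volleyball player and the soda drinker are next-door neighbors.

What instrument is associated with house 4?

The cricket player is narrowed to house 2 or 3 or 4; consider each.
Placing it in house 2 and house 3 leads to a contradiction, so it's in house 4.
Clue 4 places the cider drinker in house 4.
By clue 7, the volleyball player is in house 3.
So house 2 gets soda for drink.
That leaves cello as the instrument for house 4.
The lemonade drinker is in house 1 (clue 2).
House 3's drink must be milk (nothing else left).
The basketball player is narrowed to house 1 or 2; consider each.
Placing it in house 2 leads to a contradiction, so it's in house 1.
So house 2 gets soccer for sport.
Clue 3: the violin player is in house 2.
The piano player is in house 3 (clue 6).
House 1 instrument: only saxophone fits.
So: house 1 = basketball/saxophone/lemonade, house 2 = soccer/violin/soda, house 3 = volleyball/piano/milk, house 4 = cricket/cello/cider.

cello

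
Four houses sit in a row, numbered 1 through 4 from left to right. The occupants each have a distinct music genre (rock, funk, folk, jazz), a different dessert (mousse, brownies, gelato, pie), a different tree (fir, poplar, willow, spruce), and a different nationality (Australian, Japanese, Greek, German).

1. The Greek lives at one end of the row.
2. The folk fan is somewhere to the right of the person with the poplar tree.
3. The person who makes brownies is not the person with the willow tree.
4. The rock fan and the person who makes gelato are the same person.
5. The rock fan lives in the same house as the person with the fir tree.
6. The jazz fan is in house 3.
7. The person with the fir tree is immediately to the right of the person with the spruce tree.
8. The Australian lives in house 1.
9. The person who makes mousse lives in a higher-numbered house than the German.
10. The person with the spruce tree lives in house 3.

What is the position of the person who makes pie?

By clue 6, the jazz fan is in house 3.
By clue 8, the Australian is in house 1.
From clue 10, the person with the spruce tree must be in house 3.
House 4's nationality must be Greek (nothing else left).
By clue 7, the person with the fir tree is in house 4.
That leaves funk as the music genre for house 1.
By clue 5, the rock fan is in house 4.
The only music genre still possible for house 2 is folk.
Clue 2 places the person with the poplar tree in house 1.
Clue 4 places the person who makes gelato in house 4.
So house 2 gets willow for tree.
Clue 9 places the German in house 2.
House 1's dessert must be brownies (nothing else left).
That leaves pie as the dessert for house 2.
House 3 dessert: only mousse fits.
The only nationality still possible for house 3 is Japanese.
So: house 1 = funk/brownies/poplar/Australian, house 2 = folk/pie/willow/German, house 3 = jazz/mousse/spruce/Japanese, house 4 = rock/gelato/fir/Greek.

2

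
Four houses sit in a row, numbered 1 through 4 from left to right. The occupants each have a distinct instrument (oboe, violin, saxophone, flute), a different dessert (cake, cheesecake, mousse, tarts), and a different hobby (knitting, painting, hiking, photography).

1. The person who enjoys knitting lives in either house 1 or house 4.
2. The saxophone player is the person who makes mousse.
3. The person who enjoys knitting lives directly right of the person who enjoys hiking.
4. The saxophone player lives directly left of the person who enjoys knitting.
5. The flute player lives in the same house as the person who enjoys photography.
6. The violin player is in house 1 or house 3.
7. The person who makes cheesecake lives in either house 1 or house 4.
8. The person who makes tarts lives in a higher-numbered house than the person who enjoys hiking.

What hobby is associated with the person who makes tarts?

Clue 3: the person who enjoys knitting is in house 4.
Clue 3: the person who enjoys hiking is in house 3.
Clue 4: the saxophone player is in house 3.
From clue 8, the person who makes tarts must be in house 4.
From clue 2, the person who makes mousse must be in house 3.
House 1 instrument: only violin fits.
So house 2 gets flute for instrument.
House 4's instrument must be oboe (nothing else left).
That leaves cheesecake as the dessert for house 1.
So house 2 gets cake for dessert.
Clue 5: the person who enjoys photography is in house 2.
So house 1 gets painting for hobby.
So: house 1 = violin/cheesecake/painting, house 2 = flute/cake/photography, house 3 = saxophone/mousse/hiking, house 4 = oboe/tarts/knitting.

knitting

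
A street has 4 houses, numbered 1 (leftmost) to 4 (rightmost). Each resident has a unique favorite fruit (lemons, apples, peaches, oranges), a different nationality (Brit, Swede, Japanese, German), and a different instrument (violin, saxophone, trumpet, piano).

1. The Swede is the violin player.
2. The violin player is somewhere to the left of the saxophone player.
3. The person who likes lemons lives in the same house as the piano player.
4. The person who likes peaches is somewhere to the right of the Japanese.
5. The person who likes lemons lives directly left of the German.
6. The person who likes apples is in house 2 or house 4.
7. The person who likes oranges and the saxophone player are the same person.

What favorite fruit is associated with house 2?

apples

House 1's favorite fruit must be lemons (nothing else left).
From clue 3, the piano player must be in house 1.
Clue 5 places the German in house 2.
So house 4 gets Brit for nationality.
The Swede is in house 3 (clue 1).
By clue 1, the violin player is in house 3.
The saxophone player is in house 4 (clue 2).
Clue 7: the person who likes oranges is in house 4.
House 3's favorite fruit must be peaches (nothing else left).
House 1 nationality: only Japanese fits.
House 2 instrument: only trumpet fits.
House 2's favorite fruit must be apples (nothing else left).
So: house 1 = lemons/Japanese/piano, house 2 = apples/German/trumpet, house 3 = peaches/Swede/violin, house 4 = oranges/Brit/saxophone.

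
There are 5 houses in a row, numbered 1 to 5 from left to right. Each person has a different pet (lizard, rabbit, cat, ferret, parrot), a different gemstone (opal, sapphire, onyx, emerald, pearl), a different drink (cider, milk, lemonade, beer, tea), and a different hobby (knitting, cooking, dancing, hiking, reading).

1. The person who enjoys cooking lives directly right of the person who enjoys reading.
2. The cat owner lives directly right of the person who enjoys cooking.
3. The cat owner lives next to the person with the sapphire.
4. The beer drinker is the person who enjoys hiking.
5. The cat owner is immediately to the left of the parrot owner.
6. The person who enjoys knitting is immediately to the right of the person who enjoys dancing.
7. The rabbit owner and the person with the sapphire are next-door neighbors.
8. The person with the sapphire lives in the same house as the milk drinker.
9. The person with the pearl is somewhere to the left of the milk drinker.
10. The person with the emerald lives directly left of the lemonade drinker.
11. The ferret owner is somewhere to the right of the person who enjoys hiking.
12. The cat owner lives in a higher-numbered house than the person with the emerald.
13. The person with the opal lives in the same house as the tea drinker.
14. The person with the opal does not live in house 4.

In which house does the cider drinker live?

House 5 hobby: only knitting fits.
From clue 6, the person who enjoys dancing must be in house 4.
The cat owner is narrowed to house 3 or 4; consider each.
Placing it in house 3 leads to a contradiction, so it's in house 4.
Clue 2 places the person who enjoys cooking in house 3.
By clue 5, the parrot owner is in house 5.
So house 1 gets lizard for pet.
So house 3 gets ferret for pet.
From clue 1, the person who enjoys reading must be in house 2.
Clue 7 places the person with the sapphire in house 3.
Clue 8 places the milk drinker in house 3.
House 2 pet: only rabbit fits.
That leaves onyx as the gemstone for house 4.
House 5 gemstone: only opal fits.
House 1 hobby: only hiking fits.
The beer drinker is in house 1 (clue 4).
By clue 10, the person with the emerald is in house 1.
By clue 10, the lemonade drinker is in house 2.
Clue 13 places the tea drinker in house 5.
That leaves pearl as the gemstone for house 2.
House 4 drink: only cider fits.
So: house 1 = lizard/emerald/beer/hiking, house 2 = rabbit/pearl/lemonade/reading, house 3 = ferret/sapphire/milk/cooking, house 4 = cat/onyx/cider/dancing, house 5 = parrot/opal/tea/knitting.

4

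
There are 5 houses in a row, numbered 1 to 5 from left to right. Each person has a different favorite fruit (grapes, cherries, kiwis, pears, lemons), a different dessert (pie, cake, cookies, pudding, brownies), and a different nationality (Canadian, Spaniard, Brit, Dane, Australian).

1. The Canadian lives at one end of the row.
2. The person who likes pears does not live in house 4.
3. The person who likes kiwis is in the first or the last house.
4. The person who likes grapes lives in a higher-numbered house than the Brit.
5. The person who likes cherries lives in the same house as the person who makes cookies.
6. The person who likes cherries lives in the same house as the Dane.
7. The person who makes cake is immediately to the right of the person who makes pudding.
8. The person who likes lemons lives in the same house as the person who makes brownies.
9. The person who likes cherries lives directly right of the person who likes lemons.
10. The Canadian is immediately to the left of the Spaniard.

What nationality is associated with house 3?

From clue 10, the Canadian must be in house 1.
Clue 10 places the Spaniard in house 2.
The person who likes grapes is narrowed to house 4 or 5; consider each.
Placing it in house 4 leads to a contradiction, so it's in house 5.
So house 1 gets kiwis for favorite fruit.
House 4's favorite fruit must be cherries (nothing else left).
That leaves Australian as the nationality for house 5.
Clue 5: the person who makes cookies is in house 4.
Clue 6 places the Dane in house 4.
From clue 9, the person who likes lemons must be in house 3.
House 2's favorite fruit must be pears (nothing else left).
House 3's nationality must be Brit (nothing else left).
From clue 8, the person who makes brownies must be in house 3.
That leaves pie as the dessert for house 5.
Clue 7: the person who makes pudding is in house 1.
The only dessert still possible for house 2 is cake.
So: house 1 = kiwis/pudding/Canadian, house 2 = pears/cake/Spaniard, house 3 = lemons/brownies/Brit, house 4 = cherries/cookies/Dane, house 5 = grapes/pie/Australian.

Brit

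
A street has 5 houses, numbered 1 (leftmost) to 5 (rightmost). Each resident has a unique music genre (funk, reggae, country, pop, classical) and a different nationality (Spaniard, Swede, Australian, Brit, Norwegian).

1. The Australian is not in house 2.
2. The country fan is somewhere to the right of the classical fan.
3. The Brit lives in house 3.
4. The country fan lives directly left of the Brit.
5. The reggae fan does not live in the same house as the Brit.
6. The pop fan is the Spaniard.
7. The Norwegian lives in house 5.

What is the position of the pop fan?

Clue 3: the Brit is in house 3.
From clue 4, the country fan must be in house 2.
The Norwegian is in house 5 (clue 7).
By clue 2, the classical fan is in house 1.
The only music genre still possible for house 3 is funk.
House 5 music genre: only reggae fits.
That leaves Swede as the nationality for house 2.
Clue 6 places the Spaniard in house 4.
House 4 music genre: only pop fits.
The only nationality still possible for house 1 is Australian.
So: house 1 = classical/Australian, house 2 = country/Swede, house 3 = funk/Brit, house 4 = pop/Spaniard, house 5 = reggae/Norwegian.

4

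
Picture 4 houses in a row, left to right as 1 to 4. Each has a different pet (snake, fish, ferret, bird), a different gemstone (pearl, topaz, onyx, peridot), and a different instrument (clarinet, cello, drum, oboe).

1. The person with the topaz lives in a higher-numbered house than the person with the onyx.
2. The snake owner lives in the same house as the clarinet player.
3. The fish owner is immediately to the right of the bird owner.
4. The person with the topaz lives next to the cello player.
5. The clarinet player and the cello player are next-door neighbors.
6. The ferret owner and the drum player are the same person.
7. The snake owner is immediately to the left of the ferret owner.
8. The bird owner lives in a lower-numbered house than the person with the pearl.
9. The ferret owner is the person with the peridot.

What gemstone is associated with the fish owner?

pearl

The only gemstone still possible for house 1 is onyx.
The bird owner is narrowed to house 1 or 2 or 3; consider each.
Placing it in house 2 and house 3 leads to a contradiction, so it's in house 1.
From clue 3, the fish owner must be in house 2.
The only pet still possible for house 4 is ferret.
By clue 2, the clarinet player is in house 3.
From clue 6, the drum player must be in house 4.
The person with the peridot is in house 4 (clue 9).
House 3 pet: only snake fits.
House 1's instrument must be oboe (nothing else left).
House 2 instrument: only cello fits.
The person with the topaz is in house 3 (clue 4).
The only gemstone still possible for house 2 is pearl.
So: house 1 = bird/onyx/oboe, house 2 = fish/pearl/cello, house 3 = snake/topaz/clarinet, house 4 = ferret/peridot/drum.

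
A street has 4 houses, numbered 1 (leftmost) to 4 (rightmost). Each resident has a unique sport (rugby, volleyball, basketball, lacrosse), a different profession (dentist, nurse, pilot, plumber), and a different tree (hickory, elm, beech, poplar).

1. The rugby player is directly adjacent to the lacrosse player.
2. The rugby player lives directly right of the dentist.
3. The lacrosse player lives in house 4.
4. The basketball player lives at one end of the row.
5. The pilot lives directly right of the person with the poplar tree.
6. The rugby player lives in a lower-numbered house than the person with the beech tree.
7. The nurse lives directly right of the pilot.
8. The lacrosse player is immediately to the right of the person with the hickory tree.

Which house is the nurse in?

Clue 3: the lacrosse player is in house 4.
From clue 8, the person with the hickory tree must be in house 3.
House 4 tree: only beech fits.
The rugby player is in house 3 (clue 1).
From clue 2, the dentist must be in house 2.
That leaves basketball as the sport for house 1.
The only sport still possible for house 2 is volleyball.
The only profession still possible for house 1 is plumber.
So house 3 gets pilot for profession.
That leaves nurse as the profession for house 4.
Clue 5 places the person with the poplar tree in house 2.
House 1's tree must be elm (nothing else left).
So: house 1 = basketball/plumber/elm, house 2 = volleyball/dentist/poplar, house 3 = rugby/pilot/hickory, house 4 = lacrosse/nurse/beech.

4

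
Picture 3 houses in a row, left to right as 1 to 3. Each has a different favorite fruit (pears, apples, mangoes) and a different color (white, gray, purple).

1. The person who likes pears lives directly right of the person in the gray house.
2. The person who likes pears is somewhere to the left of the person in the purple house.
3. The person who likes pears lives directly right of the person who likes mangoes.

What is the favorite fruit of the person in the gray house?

By clue 2, the person who likes pears is in house 2.
From clue 2, the person in the purple house must be in house 3.
From clue 3, the person who likes mangoes must be in house 1.
House 3's favorite fruit must be apples (nothing else left).
Clue 1: the person in the gray house is in house 1.
So house 2 gets white for color.
So: house 1 = mangoes/gray, house 2 = pears/white, house 3 = apples/purple.

mangoes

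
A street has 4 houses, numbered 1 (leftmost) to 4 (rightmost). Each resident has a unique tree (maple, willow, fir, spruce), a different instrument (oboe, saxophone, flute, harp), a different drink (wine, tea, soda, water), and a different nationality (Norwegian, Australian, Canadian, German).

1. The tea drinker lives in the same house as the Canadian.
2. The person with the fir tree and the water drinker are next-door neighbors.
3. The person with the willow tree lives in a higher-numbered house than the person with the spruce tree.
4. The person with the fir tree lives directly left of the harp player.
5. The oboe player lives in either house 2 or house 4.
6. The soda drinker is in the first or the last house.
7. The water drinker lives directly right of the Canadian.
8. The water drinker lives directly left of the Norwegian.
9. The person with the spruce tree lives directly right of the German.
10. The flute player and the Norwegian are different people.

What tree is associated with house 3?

spruce

The person with the spruce tree is narrowed to house 2 or 3; consider each.
Placing it in house 2 leads to a contradiction, so it's in house 3.
The person with the willow tree is in house 4 (clue 3).
From clue 9, the German must be in house 2.
From clue 1, the tea drinker must be in house 1.
By clue 7, the water drinker is in house 2.
Clue 8 places the Norwegian in house 3.
So house 3 gets wine for drink.
House 4 drink: only soda fits.
So house 1 gets Canadian for nationality.
That leaves Australian as the nationality for house 4.
Clue 2 places the person with the fir tree in house 1.
The harp player is in house 2 (clue 4).
The only tree still possible for house 2 is maple.
The only instrument still possible for house 3 is saxophone.
The only instrument still possible for house 1 is flute.
The only instrument still possible for house 4 is oboe.
So: house 1 = fir/flute/tea/Canadian, house 2 = maple/harp/water/German, house 3 = spruce/saxophone/wine/Norwegian, house 4 = willow/oboe/soda/Australian.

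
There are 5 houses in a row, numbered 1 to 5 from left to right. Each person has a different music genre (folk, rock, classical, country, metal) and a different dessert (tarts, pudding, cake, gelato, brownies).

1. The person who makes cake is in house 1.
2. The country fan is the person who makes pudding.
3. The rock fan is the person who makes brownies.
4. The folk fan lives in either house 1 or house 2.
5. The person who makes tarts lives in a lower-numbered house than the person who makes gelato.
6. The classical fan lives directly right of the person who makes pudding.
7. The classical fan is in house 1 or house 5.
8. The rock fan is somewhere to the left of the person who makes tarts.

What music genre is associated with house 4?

country

From clue 1, the person who makes cake must be in house 1.
Clue 7: the classical fan is in house 5.
Clue 6 places the person who makes pudding in house 4.
The only dessert still possible for house 2 is brownies.
House 5's dessert must be gelato (nothing else left).
By clue 2, the country fan is in house 4.
Clue 3: the rock fan is in house 2.
The only music genre still possible for house 3 is metal.
That leaves tarts as the dessert for house 3.
House 1 music genre: only folk fits.
So: house 1 = folk/cake, house 2 = rock/brownies, house 3 = metal/tarts, house 4 = country/pudding, house 5 = classical/gelato.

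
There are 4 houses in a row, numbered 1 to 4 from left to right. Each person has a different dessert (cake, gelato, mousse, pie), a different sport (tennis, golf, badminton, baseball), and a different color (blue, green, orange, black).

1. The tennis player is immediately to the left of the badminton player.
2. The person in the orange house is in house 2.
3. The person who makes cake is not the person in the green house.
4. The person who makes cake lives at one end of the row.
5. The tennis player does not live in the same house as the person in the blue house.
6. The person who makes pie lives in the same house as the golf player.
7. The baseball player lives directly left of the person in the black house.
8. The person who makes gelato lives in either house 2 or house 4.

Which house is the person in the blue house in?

By clue 2, the person in the orange house is in house 2.
The person who makes cake is narrowed to house 1 or 4; consider each.
Placing it in house 1 leads to a contradiction, so it's in house 4.
The only dessert still possible for house 2 is gelato.
So house 4 gets badminton for sport.
The tennis player is in house 3 (clue 1).
The only sport still possible for house 1 is golf.
The only sport still possible for house 2 is baseball.
Clue 6 places the person who makes pie in house 1.
By clue 7, the person in the black house is in house 3.
House 3 dessert: only mousse fits.
House 4 color: only blue fits.
The only color still possible for house 1 is green.
So: house 1 = pie/golf/green, house 2 = gelato/baseball/orange, house 3 = mousse/tennis/black, house 4 = cake/badminton/blue.

4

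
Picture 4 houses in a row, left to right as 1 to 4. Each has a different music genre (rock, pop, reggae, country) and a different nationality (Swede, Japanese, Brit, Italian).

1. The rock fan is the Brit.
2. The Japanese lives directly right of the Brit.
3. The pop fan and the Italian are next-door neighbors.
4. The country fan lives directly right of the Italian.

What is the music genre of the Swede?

The country fan is narrowed to house 2 or 3 or 4; consider each.
Placing it in house 2 and house 3 leads to a contradiction, so it's in house 4.
By clue 4, the Italian is in house 3.
Clue 2 places the Japanese in house 2.
The Brit is in house 1 (clue 2).
Clue 3: the pop fan is in house 2.
That leaves reggae as the music genre for house 3.
That leaves Swede as the nationality for house 4.
That leaves rock as the music genre for house 1.
So: house 1 = rock/Brit, house 2 = pop/Japanese, house 3 = reggae/Italian, house 4 = country/Swede.

country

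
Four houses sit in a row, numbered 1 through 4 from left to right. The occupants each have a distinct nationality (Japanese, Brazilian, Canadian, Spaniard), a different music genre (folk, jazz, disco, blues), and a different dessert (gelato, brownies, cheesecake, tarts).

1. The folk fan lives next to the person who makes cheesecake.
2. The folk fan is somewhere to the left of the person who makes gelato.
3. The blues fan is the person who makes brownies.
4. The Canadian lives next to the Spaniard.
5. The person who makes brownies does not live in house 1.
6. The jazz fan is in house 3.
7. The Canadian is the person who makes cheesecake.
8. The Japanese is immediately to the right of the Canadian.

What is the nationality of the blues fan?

From clue 6, the jazz fan must be in house 3.
The blues fan is narrowed to house 2 or 4; consider each.
Placing it in house 2 leads to a contradiction, so it's in house 4.
Clue 3: the person who makes brownies is in house 4.
The disco fan is narrowed to house 1 or 2; consider each.
Placing it in house 1 leads to a contradiction, so it's in house 2.
The only music genre still possible for house 1 is folk.
From clue 1, the person who makes cheesecake must be in house 2.
From clue 7, the Canadian must be in house 2.
Clue 8 places the Japanese in house 3.
The only dessert still possible for house 1 is tarts.
So house 3 gets gelato for dessert.
Clue 4: the Spaniard is in house 1.
That leaves Brazilian as the nationality for house 4.
So: house 1 = Spaniard/folk/tarts, house 2 = Canadian/disco/cheesecake, house 3 = Japanese/jazz/gelato, house 4 = Brazilian/blues/brownies.

Brazilian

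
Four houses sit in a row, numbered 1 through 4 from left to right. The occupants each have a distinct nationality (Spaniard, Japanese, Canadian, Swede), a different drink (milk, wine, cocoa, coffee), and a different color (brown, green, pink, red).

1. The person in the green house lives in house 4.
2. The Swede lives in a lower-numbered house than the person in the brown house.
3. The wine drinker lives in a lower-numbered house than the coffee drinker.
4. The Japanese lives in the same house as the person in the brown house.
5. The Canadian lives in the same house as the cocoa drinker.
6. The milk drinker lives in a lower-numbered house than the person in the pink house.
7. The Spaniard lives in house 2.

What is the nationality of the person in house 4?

Canadian

From clue 1, the person in the green house must be in house 4.
From clue 7, the Spaniard must be in house 2.
So house 1 gets red for color.
By clue 2, the Swede is in house 1.
The Japanese is in house 3 (clue 4).
The person in the brown house is in house 3 (clue 4).
That leaves Canadian as the nationality for house 4.
That leaves pink as the color for house 2.
By clue 5, the cocoa drinker is in house 4.
The milk drinker is in house 1 (clue 6).
The wine drinker is in house 2 (clue 3).
Clue 3 places the coffee drinker in house 3.
So: house 1 = Swede/milk/red, house 2 = Spaniard/wine/pink, house 3 = Japanese/coffee/brown, house 4 = Canadian/cocoa/green.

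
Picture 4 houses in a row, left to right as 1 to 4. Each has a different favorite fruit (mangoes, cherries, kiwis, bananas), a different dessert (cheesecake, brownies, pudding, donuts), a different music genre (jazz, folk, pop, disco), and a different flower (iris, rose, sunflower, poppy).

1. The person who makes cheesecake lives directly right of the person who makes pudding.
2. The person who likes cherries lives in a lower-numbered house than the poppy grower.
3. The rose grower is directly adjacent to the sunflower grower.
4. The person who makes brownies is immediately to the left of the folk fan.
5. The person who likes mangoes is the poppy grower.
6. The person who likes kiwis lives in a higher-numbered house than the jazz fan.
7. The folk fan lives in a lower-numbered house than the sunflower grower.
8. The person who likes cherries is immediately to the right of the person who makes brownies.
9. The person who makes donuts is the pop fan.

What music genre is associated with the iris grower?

House 1's favorite fruit must be bananas (nothing else left).
House 1 flower: only iris fits.
So house 2 gets rose for flower.
Clue 3: the sunflower grower is in house 3.
By clue 7, the folk fan is in house 2.
That leaves poppy as the flower for house 4.
The person who makes brownies is in house 1 (clue 4).
Clue 5: the person who likes mangoes is in house 4.
Clue 8 places the person who likes cherries in house 2.
House 3 favorite fruit: only kiwis fits.
By clue 6, the jazz fan is in house 1.
House 2 dessert: only pudding fits.
Clue 1: the person who makes cheesecake is in house 3.
So house 4 gets donuts for dessert.
Clue 9: the pop fan is in house 4.
So house 3 gets disco for music genre.
So: house 1 = bananas/brownies/jazz/iris, house 2 = cherries/pudding/folk/rose, house 3 = kiwis/cheesecake/disco/sunflower, house 4 = mangoes/donuts/pop/poppy.

jazz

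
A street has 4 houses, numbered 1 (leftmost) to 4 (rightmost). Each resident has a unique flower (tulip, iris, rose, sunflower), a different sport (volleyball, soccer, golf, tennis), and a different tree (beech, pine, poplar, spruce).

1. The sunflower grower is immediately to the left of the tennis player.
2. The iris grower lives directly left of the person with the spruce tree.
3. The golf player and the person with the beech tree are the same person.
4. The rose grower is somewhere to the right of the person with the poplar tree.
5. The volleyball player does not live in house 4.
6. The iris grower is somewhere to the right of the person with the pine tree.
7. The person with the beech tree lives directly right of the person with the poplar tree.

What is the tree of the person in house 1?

The iris grower is narrowed to house 2 or 3; consider each.
Placing it in house 2 leads to a contradiction, so it's in house 3.
Clue 2: the person with the spruce tree is in house 4.
The only sport still possible for house 4 is soccer.
That leaves beech as the tree for house 3.
Clue 3 places the golf player in house 3.
By clue 7, the person with the poplar tree is in house 2.
House 1 sport: only volleyball fits.
House 2 sport: only tennis fits.
The only tree still possible for house 1 is pine.
By clue 1, the sunflower grower is in house 1.
By clue 4, the rose grower is in house 4.
House 2 flower: only tulip fits.
So: house 1 = sunflower/volleyball/pine, house 2 = tulip/tennis/poplar, house 3 = iris/golf/beech, house 4 = rose/soccer/spruce.

pine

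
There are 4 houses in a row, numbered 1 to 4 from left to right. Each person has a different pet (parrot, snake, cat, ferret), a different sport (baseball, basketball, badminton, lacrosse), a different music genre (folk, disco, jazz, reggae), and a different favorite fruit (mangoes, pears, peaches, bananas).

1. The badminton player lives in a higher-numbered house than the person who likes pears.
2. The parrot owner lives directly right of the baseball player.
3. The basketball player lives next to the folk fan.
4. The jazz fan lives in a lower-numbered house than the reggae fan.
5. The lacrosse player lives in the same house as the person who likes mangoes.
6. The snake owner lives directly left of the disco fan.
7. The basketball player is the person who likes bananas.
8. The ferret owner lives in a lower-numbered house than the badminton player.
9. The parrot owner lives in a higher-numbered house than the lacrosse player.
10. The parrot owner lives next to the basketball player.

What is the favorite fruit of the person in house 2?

The ferret owner is narrowed to house 1 or 2 or 3; consider each.
Placing it in house 1 and house 3 leads to a contradiction, so it's in house 2.
The only sport still possible for house 1 is lacrosse.
Clue 5 places the person who likes mangoes in house 1.
The parrot owner is narrowed to house 3 or 4; consider each.
Placing it in house 4 leads to a contradiction, so it's in house 3.
The baseball player is in house 2 (clue 2).
The only pet still possible for house 1 is snake.
The only pet still possible for house 4 is cat.
That leaves badminton as the sport for house 3.
House 4's sport must be basketball (nothing else left).
Clue 1 places the person who likes pears in house 2.
From clue 3, the folk fan must be in house 3.
By clue 6, the disco fan is in house 2.
From clue 7, the person who likes bananas must be in house 4.
So house 1 gets jazz for music genre.
So house 4 gets reggae for music genre.
House 3 favorite fruit: only peaches fits.
So: house 1 = snake/lacrosse/jazz/mangoes, house 2 = ferret/baseball/disco/pears, house 3 = parrot/badminton/folk/peaches, house 4 = cat/basketball/reggae/bananas.

pears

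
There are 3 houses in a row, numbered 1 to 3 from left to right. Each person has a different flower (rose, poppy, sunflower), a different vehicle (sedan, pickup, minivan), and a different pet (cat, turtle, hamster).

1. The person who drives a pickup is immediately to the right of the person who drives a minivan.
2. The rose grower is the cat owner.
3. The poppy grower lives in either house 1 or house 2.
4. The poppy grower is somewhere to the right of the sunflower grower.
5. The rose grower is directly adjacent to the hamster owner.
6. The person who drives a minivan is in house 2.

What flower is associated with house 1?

The poppy grower is in house 2 (clue 4).
Clue 4 places the sunflower grower in house 1.
Clue 6: the person who drives a minivan is in house 2.
House 3 flower: only rose fits.
House 1 vehicle: only sedan fits.
House 3's vehicle must be pickup (nothing else left).
Clue 2 places the cat owner in house 3.
The hamster owner is in house 2 (clue 5).
The only pet still possible for house 1 is turtle.
So: house 1 = sunflower/sedan/turtle, house 2 = poppy/minivan/hamster, house 3 = rose/pickup/cat.

sunflower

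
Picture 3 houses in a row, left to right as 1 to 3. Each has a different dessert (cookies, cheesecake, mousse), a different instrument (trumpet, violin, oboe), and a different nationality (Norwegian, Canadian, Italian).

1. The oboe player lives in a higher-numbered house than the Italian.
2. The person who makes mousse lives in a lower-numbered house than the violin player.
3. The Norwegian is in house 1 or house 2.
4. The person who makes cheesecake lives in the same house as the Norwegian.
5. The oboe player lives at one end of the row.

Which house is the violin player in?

2

From clue 5, the oboe player must be in house 3.
So house 3 gets cookies for dessert.
The only instrument still possible for house 1 is trumpet.
The only instrument still possible for house 2 is violin.
House 3's nationality must be Canadian (nothing else left).
The person who makes mousse is in house 1 (clue 2).
House 2 dessert: only cheesecake fits.
The Norwegian is in house 2 (clue 4).
House 1 nationality: only Italian fits.
So: house 1 = mousse/trumpet/Italian, house 2 = cheesecake/violin/Norwegian, house 3 = cookies/oboe/Canadian.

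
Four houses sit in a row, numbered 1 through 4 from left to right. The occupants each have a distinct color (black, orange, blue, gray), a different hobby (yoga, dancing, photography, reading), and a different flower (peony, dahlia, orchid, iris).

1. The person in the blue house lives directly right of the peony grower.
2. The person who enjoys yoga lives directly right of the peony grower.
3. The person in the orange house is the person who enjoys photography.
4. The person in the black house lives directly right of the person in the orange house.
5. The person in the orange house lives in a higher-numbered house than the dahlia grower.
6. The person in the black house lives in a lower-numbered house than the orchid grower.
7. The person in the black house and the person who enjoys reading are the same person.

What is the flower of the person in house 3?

peony

House 1's color must be gray (nothing else left).
So house 4 gets blue for color.
From clue 1, the peony grower must be in house 3.
By clue 2, the person who enjoys yoga is in house 4.
The person in the black house is in house 3 (clue 4).
Clue 4: the person in the orange house is in house 2.
By clue 5, the dahlia grower is in house 1.
Clue 6 places the orchid grower in house 4.
Clue 7 places the person who enjoys reading in house 3.
So house 1 gets dancing for hobby.
That leaves photography as the hobby for house 2.
That leaves iris as the flower for house 2.
So: house 1 = gray/dancing/dahlia, house 2 = orange/photography/iris, house 3 = black/reading/peony, house 4 = blue/yoga/orchid.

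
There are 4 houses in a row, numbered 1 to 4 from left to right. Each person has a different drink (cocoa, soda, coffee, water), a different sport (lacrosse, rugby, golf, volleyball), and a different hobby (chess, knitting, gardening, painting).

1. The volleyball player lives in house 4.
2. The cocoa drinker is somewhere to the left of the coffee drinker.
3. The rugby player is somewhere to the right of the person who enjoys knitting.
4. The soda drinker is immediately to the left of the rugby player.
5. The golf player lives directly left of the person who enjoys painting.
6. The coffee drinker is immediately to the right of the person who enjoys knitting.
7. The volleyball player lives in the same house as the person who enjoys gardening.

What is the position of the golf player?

2

From clue 1, the volleyball player must be in house 4.
From clue 7, the person who enjoys gardening must be in house 4.
The only drink still possible for house 4 is water.
House 3 drink: only coffee fits.
The person who enjoys knitting is in house 2 (clue 6).
House 1's hobby must be chess (nothing else left).
That leaves painting as the hobby for house 3.
From clue 3, the rugby player must be in house 3.
Clue 4 places the soda drinker in house 2.
By clue 5, the golf player is in house 2.
House 1 drink: only cocoa fits.
House 1 sport: only lacrosse fits.
So: house 1 = cocoa/lacrosse/chess, house 2 = soda/golf/knitting, house 3 = coffee/rugby/painting, house 4 = water/volleyball/gardening.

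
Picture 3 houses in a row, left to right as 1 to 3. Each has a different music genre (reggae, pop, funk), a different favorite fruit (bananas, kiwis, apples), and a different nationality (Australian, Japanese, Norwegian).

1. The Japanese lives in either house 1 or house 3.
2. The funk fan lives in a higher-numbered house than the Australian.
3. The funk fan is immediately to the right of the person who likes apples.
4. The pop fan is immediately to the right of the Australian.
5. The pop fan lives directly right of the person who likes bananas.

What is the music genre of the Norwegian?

The only music genre still possible for house 1 is reggae.
House 3's favorite fruit must be kiwis (nothing else left).
The funk fan is narrowed to house 2 or 3; consider each.
Placing it in house 2 leads to a contradiction, so it's in house 3.
Clue 3: the person who likes apples is in house 2.
That leaves pop as the music genre for house 2.
The only favorite fruit still possible for house 1 is bananas.
The Australian is in house 1 (clue 4).
So house 2 gets Norwegian for nationality.
The only nationality still possible for house 3 is Japanese.
So: house 1 = reggae/bananas/Australian, house 2 = pop/apples/Norwegian, house 3 = funk/kiwis/Japanese.

pop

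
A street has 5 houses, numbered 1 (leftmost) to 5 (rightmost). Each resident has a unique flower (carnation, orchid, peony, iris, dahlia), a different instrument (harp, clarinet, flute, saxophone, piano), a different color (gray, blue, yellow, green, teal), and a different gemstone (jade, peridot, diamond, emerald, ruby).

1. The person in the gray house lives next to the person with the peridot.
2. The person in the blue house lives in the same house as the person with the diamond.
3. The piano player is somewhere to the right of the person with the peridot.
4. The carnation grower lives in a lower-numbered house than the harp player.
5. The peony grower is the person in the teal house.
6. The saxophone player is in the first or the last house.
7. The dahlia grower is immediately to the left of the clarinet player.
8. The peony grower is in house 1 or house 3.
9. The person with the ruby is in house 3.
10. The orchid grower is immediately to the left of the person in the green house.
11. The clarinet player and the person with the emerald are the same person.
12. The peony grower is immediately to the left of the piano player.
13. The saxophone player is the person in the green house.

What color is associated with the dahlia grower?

By clue 9, the person with the ruby is in house 3.
The saxophone player is in house 5 (clue 13).
Clue 13: the person in the green house is in house 5.
House 5 flower: only iris fits.
So house 1 gets flute for instrument.
The orchid grower is in house 4 (clue 10).
That leaves harp as the instrument for house 3.
House 5's gemstone must be jade (nothing else left).
That leaves carnation as the flower for house 2.
The dahlia grower is narrowed to house 1 or 3; consider each.
Placing it in house 3 leads to a contradiction, so it's in house 1.
By clue 7, the clarinet player is in house 2.
Clue 11 places the person with the emerald in house 2.
House 3's flower must be peony (nothing else left).
That leaves piano as the instrument for house 4.
That leaves diamond as the gemstone for house 4.
The person in the gray house is in house 2 (clue 1).
Clue 2: the person in the blue house is in house 4.
Clue 5 places the person in the teal house in house 3.
That leaves yellow as the color for house 1.
House 1's gemstone must be peridot (nothing else left).
So: house 1 = dahlia/flute/yellow/peridot, house 2 = carnation/clarinet/gray/emerald, house 3 = peony/harp/teal/ruby, house 4 = orchid/piano/blue/diamond, house 5 = iris/saxophone/green/jade.

yellow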